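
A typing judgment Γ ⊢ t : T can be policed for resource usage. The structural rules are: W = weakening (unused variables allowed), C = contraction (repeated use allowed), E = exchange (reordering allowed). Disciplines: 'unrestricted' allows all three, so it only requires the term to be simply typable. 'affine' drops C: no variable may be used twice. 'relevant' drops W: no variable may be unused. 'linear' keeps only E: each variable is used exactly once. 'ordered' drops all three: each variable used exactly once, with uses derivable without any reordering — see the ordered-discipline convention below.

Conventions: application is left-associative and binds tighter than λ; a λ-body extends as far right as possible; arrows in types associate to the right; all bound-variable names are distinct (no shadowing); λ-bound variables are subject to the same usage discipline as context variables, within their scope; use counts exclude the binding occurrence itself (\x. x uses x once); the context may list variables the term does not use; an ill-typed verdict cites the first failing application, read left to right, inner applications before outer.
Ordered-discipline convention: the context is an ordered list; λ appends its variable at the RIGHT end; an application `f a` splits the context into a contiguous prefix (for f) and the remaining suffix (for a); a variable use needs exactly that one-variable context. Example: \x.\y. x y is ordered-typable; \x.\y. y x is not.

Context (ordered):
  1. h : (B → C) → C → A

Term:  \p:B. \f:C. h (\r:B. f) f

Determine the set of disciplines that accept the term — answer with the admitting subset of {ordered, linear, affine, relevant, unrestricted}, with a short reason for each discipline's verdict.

admitting disciplines: unrestricted
counts: h=1; p [bound]=0; f [bound]=2; r [bound]=0
uses in reading order: h, f, f
typing: ✓ — B → C → A
ordered ✗ (f ×2 used more than once (contraction); p, r never used (weakening))
linear ✗ (f ×2 used more than once (contraction); p, r never used (weakening))
affine ✗ (f ×2 used more than once (contraction))
relevant ✗ (p, r never used (weakening))
unrestricted ✓ (typability at B → C → A is all that's needed)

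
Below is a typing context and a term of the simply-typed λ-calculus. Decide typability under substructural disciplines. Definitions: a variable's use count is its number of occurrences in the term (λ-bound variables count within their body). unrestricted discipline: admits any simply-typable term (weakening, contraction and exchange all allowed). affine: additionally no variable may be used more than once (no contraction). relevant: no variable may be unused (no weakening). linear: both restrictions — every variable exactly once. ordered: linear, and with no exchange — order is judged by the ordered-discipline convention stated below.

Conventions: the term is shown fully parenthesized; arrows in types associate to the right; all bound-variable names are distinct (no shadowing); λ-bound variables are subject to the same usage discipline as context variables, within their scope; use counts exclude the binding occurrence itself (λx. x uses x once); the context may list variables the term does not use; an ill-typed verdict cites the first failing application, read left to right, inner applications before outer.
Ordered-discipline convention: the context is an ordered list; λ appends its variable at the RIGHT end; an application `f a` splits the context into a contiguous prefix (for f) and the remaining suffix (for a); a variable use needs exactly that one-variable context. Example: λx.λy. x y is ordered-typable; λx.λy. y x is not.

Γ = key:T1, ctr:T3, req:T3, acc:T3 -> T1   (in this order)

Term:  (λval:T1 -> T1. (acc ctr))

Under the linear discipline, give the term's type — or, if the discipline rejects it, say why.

not well-typed under linear — key, req, val left unused
use counts: key: 0×, ctr: 1×, req: 0×, acc: 1×, val (bound): 0×
uses in reading order: acc, ctr
typing: ✓ — (T1 -> T1) -> T1
per-discipline verdicts: ordered ✗ · linear ✗ · affine ✓ · relevant ✗ · unrestricted ✓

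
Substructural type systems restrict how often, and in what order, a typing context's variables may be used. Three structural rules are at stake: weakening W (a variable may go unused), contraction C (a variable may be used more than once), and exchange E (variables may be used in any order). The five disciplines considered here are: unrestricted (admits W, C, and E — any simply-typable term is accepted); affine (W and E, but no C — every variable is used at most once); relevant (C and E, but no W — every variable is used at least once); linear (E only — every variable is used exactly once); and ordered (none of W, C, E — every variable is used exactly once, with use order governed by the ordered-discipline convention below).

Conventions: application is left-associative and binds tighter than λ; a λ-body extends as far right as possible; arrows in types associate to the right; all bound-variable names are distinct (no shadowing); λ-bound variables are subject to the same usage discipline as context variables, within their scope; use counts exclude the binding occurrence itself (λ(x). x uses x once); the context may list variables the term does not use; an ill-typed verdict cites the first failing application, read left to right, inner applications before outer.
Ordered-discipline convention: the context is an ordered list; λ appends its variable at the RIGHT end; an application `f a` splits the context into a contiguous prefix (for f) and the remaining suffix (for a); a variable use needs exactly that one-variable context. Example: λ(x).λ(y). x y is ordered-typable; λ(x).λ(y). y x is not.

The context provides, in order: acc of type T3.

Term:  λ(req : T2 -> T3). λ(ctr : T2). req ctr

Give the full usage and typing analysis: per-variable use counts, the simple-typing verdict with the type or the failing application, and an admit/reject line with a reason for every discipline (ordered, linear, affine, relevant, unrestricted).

variable uses: acc: 0; req [bound]: 1; ctr [bound]: 1
uses in reading order: req, ctr
typing: well-typed at (T2 -> T3) -> T2 -> T3
ordered ✗ (needs weakening: acc unused)
linear ✗ (needs weakening: acc unused)
affine ✓ (at most one use each (acc, req, ctr))
relevant ✗ (needs weakening: acc unused)
unrestricted ✓ (simply typable at (T2 -> T3) -> T2 -> T3; W, C, E all held)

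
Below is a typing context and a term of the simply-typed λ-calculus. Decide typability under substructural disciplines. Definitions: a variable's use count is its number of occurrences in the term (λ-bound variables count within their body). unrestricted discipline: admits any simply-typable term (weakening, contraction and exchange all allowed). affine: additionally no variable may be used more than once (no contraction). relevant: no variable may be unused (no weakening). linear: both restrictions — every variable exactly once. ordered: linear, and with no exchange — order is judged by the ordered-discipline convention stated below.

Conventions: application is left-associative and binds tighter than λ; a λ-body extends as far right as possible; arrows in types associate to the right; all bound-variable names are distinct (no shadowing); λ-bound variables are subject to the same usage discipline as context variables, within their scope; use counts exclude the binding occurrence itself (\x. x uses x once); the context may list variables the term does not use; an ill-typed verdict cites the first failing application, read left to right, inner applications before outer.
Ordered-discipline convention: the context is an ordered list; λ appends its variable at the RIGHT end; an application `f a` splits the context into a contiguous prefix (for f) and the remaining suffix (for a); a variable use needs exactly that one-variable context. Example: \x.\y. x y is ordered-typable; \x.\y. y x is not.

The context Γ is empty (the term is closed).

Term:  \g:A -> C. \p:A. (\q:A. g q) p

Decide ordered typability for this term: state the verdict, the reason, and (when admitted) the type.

yes — single-use (g, p, q), ordered derivation ok; term : (A -> C) -> A -> C
use counts: g (λ-bound)=1, p (λ-bound)=1, q (λ-bound)=1
left-to-right use order: g, q, p
typing: the term checks, with type (A -> C) -> A -> C
all disciplines: ordered ✓; linear ✓; affine ✓; relevant ✓; unrestricted ✓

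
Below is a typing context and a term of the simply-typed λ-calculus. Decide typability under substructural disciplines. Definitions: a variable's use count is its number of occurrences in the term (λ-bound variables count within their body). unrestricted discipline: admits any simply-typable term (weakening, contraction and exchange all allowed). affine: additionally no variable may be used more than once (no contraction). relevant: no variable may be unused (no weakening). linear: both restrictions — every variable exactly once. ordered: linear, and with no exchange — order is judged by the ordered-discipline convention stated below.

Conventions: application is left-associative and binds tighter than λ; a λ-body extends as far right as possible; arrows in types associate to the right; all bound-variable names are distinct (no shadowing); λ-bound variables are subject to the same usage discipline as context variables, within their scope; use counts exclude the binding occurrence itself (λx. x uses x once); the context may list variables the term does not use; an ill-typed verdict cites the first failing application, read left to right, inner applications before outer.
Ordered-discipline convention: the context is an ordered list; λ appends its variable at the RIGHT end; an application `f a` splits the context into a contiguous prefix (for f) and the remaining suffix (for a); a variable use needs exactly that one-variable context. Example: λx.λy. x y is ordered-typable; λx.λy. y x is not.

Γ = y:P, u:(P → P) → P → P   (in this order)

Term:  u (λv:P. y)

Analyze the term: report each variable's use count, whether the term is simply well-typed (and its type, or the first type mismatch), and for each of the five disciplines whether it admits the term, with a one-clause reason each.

counts: y: 1; u: 1; v (λ-bound): 0
left-to-right use order: u, y
typing: well-typed at P → P
ordered: ✗, needs weakening: v unused
linear: ✗, needs weakening: v unused
affine: ✓, none of y, u, v used more than once
relevant: ✗, needs weakening: v unused
unrestricted: ✓, simply typable at P → P; W, C, E all held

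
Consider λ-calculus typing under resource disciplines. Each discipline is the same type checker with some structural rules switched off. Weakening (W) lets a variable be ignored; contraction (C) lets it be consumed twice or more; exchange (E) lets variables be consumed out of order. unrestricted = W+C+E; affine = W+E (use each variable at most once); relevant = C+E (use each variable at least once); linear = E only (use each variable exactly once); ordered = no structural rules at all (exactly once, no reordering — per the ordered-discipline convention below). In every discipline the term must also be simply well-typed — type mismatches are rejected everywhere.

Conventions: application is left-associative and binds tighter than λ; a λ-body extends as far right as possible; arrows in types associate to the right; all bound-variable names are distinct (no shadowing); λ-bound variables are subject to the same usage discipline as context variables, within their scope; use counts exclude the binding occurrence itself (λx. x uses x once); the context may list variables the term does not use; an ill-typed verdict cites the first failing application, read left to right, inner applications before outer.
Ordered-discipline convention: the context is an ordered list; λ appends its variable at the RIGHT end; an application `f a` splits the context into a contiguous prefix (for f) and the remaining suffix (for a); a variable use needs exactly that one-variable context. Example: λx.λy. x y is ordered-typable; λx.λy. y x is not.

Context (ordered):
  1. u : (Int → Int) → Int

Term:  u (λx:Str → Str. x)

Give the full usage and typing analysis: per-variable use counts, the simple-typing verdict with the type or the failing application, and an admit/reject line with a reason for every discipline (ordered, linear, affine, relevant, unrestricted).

variable uses: u ×1; x (λ-bound) ×1
order of uses: u, x
typing: ill-typed: a function awaiting Int → Int gets (Str → Str) → Str → Str
ordered: ✗, the type mismatch rejects it
linear: ✗, not simply typable
affine: ✗, fails simple typing
relevant: ✗, a type mismatch blocks all five
unrestricted: ✗, the type mismatch rejects it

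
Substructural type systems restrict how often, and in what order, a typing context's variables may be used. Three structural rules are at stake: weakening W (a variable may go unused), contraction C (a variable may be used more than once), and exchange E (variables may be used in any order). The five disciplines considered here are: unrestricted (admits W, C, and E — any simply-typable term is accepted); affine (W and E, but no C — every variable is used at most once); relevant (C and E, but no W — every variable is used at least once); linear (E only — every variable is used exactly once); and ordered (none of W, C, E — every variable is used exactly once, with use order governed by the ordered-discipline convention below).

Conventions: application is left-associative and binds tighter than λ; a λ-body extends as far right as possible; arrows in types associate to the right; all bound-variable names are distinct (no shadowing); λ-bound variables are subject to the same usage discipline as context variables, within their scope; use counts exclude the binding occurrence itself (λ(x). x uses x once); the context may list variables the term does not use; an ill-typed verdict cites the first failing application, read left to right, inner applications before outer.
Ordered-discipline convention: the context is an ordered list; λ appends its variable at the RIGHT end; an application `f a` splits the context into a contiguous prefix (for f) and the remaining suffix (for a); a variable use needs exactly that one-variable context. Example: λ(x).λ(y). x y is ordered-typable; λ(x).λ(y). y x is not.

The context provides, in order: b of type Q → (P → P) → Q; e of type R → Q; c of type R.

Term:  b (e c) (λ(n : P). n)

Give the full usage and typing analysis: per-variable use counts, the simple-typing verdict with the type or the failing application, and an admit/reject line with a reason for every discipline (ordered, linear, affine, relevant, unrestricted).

usage: b: 1×, e: 1×, c: 1×, n [bound]: 1×
left-to-right use order: b, e, c, n
typing: well-typed — term : Q
ordered: ✓ — b, e, c, n once each; derivable with no W/C/E
linear: ✓ — each of b, e, c, n used exactly once
affine: ✓ — none of b, e, c, n used more than once
relevant: ✓ — every one of b, e, c, n appears
unrestricted: ✓ — typability at Q is all that's needed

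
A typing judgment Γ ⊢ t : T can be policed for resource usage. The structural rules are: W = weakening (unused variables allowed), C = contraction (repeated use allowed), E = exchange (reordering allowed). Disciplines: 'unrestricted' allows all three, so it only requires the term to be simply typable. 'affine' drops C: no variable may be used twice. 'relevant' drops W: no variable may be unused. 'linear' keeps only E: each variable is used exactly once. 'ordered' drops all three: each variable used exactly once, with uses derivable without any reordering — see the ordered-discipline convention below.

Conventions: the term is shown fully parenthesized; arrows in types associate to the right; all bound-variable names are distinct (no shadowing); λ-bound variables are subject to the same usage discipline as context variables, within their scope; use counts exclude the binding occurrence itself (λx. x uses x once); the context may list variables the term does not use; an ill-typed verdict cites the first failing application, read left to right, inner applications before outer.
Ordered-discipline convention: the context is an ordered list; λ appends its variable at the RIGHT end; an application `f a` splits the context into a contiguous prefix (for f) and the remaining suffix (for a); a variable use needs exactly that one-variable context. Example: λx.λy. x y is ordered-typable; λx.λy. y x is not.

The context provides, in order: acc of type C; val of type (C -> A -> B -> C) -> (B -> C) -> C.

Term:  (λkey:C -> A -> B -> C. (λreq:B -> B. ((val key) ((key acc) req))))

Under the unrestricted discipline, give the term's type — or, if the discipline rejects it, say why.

not well-typed under unrestricted — a type mismatch blocks all five
variable uses: acc ×1; val ×1; key [bound] ×2; req [bound] ×1
use order (left to right): val, key, key, acc, req
typing: ill-typed: an argument B -> B mismatches the expected A
per-discipline verdicts: ordered ✗ | linear ✗ | affine ✗ | relevant ✗ | unrestricted ✗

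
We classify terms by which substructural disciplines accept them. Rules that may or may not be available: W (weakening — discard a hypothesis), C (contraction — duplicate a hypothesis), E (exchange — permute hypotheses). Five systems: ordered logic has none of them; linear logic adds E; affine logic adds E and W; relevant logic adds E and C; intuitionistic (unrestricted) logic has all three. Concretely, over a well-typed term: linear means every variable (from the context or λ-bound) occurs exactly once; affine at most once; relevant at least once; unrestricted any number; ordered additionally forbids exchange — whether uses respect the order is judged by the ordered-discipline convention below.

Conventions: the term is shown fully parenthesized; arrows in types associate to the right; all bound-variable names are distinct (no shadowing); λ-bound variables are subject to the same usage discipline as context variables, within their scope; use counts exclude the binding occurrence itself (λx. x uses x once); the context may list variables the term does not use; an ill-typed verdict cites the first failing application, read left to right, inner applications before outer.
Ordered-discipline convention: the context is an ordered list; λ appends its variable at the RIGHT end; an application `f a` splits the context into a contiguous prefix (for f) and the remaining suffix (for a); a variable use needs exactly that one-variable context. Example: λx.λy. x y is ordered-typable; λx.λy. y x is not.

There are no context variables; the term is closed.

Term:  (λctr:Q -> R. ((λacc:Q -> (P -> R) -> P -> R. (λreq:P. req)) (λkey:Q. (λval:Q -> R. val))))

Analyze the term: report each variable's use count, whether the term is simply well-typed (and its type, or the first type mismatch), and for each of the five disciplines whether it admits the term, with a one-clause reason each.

counts: ctr [bound]=0, acc [bound]=0, req [bound]=1, key [bound]=0, val [bound]=1
uses in reading order: req, val
typing: ill-typed: argument of type Q -> (Q -> R) -> Q -> R where Q -> (P -> R) -> P -> R is required
ordered ✗ (a type mismatch blocks all five)
linear ✗ (the type mismatch rejects it)
affine ✗ (not simply typable)
relevant ✗ (fails simple typing)
unrestricted ✗ (a type mismatch blocks all five)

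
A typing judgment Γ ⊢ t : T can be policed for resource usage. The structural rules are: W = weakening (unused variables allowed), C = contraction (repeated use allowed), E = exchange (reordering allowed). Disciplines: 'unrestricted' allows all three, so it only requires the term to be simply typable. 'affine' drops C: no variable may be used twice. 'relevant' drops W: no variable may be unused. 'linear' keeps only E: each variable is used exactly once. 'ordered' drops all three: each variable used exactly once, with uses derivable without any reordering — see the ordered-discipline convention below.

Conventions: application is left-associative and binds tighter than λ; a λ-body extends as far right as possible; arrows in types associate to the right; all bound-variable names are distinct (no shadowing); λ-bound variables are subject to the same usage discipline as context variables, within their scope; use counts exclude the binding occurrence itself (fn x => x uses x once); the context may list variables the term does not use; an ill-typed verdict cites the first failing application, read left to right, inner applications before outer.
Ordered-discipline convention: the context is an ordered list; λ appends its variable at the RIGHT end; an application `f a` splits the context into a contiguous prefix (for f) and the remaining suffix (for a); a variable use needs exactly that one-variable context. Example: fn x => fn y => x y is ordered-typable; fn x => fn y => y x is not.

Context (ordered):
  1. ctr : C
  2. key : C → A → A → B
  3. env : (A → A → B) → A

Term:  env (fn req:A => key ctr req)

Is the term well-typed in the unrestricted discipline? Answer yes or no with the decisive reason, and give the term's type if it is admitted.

yes — well-typed at A; no restrictions here; term : A
use counts: ctr: 1×; key: 1×; env: 1×; req [bound]: 1×
use order (left to right): env, key, ctr, req
typing: well-typed at A
all disciplines: ordered ✗ · linear ✓ · affine ✓ · relevant ✓ · unrestricted ✓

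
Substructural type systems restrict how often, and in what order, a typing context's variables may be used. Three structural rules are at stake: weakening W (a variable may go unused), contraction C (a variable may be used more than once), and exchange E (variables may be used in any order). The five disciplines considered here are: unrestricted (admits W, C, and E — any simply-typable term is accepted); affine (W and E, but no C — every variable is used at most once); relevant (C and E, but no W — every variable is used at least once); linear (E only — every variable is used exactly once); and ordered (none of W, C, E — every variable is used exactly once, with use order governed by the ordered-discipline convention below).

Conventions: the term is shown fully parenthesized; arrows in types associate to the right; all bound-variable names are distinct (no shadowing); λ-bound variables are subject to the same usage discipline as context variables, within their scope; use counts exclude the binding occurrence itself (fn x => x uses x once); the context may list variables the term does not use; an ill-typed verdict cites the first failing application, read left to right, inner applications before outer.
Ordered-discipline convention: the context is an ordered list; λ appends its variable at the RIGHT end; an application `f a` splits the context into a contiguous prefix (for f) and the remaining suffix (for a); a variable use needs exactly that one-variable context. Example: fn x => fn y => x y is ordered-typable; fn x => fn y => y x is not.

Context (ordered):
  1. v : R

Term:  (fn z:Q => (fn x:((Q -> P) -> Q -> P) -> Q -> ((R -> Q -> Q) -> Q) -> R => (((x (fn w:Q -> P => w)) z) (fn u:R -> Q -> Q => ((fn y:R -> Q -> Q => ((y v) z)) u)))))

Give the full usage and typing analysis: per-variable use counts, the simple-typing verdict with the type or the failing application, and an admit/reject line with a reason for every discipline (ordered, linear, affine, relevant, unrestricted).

variable uses: v=1, z (λ-bound)=2, x (λ-bound)=1, w (λ-bound)=1, u (λ-bound)=1, y (λ-bound)=1
order of uses: x, w, z, y, v, z, u
typing: well-typed at Q -> (((Q -> P) -> Q -> P) -> Q -> ((R -> Q -> Q) -> Q) -> R) -> R
ordered ✗ (needs contraction — z ×2)
linear ✗ (needs contraction — z ×2)
affine ✗ (needs contraction — z ×2)
relevant ✓ (every one of v, z, x, w, u, y appears)
unrestricted ✓ (type-checks (Q -> (((Q -> P) -> Q -> P) -> Q -> ((R -> Q -> Q) -> Q) -> R) -> R) and nothing is barred)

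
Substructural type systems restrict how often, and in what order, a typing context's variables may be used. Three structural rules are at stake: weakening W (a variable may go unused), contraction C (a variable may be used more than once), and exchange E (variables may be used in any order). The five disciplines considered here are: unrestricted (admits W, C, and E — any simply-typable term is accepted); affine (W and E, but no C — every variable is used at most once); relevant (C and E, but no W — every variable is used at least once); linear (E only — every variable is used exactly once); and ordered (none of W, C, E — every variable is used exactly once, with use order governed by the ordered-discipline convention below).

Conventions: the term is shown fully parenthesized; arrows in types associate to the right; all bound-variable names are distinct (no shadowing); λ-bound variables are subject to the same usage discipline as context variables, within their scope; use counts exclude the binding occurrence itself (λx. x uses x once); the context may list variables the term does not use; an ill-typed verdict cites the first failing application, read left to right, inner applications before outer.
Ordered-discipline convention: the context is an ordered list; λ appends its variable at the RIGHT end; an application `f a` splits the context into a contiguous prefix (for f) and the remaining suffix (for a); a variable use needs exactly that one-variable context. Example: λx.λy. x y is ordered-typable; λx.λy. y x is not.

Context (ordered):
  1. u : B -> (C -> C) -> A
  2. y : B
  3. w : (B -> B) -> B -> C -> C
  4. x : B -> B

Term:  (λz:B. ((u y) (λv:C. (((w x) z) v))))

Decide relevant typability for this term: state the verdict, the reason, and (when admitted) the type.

yes — none of u, y, w, x, z, v goes unused; term : B -> A
use counts: u=1; y=1; w=1; x=1; z [bound]=1; v [bound]=1
uses in reading order: u, y, w, x, z, v
typing: the term checks, with type B -> A
summary: ordered ✓; linear ✓; affine ✓; relevant ✓; unrestricted ✓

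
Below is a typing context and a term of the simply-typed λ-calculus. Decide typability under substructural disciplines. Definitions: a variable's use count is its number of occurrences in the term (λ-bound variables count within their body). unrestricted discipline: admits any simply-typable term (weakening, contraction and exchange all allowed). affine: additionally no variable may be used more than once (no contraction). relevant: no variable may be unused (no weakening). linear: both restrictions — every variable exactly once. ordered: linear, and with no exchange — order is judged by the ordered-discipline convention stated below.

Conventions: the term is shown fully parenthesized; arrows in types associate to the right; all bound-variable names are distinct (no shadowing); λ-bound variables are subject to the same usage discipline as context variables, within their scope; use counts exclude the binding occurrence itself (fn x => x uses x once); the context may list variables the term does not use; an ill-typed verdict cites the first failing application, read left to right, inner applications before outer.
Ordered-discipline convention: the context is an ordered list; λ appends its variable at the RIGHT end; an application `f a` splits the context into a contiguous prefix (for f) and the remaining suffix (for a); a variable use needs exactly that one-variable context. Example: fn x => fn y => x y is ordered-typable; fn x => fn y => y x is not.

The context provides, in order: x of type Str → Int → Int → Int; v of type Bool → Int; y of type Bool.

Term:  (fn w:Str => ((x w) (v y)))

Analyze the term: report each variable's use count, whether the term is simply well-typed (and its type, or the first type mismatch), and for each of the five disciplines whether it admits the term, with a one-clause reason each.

use counts: x ×1, v ×1, y ×1, w (bound) ×1
use order (left to right): x, w, v, y
typing: well-typed at Str → Int → Int
ordered ✗ (needs exchange: uses follow x, w, v, y)
linear ✓ (each of x, v, y, w used exactly once)
affine ✓ (x, v, y, w: no repeats, contraction unneeded)
relevant ✓ (at least one use each (x, v, y, w))
unrestricted ✓ (simply typable at Str → Int → Int; W, C, E all held)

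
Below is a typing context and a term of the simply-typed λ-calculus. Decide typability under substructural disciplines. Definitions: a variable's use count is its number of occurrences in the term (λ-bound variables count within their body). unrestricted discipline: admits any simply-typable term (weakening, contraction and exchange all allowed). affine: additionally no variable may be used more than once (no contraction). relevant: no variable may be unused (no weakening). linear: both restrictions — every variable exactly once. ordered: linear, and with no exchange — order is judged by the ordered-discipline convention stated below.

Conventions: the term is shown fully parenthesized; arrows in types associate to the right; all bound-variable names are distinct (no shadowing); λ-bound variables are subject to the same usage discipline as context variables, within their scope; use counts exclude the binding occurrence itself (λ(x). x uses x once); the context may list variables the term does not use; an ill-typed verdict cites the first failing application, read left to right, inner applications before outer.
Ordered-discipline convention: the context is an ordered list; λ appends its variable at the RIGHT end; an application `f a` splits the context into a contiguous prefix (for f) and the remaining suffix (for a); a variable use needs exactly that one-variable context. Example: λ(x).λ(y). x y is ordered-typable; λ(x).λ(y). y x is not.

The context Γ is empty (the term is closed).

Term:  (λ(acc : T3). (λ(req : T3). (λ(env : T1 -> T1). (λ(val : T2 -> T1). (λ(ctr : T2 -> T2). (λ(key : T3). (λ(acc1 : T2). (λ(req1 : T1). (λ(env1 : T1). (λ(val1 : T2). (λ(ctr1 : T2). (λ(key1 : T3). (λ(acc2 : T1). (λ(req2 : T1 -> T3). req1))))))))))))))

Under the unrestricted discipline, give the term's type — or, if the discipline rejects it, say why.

term : T3 -> T3 -> (T1 -> T1) -> (T2 -> T1) -> (T2 -> T2) -> T3 -> T2 -> T1 -> T1 -> T2 -> T2 -> T3 -> T1 -> (T1 -> T3) -> T1
use counts: acc (bound): 0×; req (bound): 0×; env (bound): 0×; val (bound): 0×; ctr (bound): 0×; key (bound): 0×; acc1 (bound): 0×; req1 (bound): 1×; env1 (bound): 0×; val1 (bound): 0×; ctr1 (bound): 0×; key1 (bound): 0×; acc2 (bound): 0×; req2 (bound): 0×
left-to-right use order: req1
typing: ✓ — T3 -> T3 -> (T1 -> T1) -> (T2 -> T1) -> (T2 -> T2) -> T3 -> T2 -> T1 -> T1 -> T2 -> T2 -> T3 -> T1 -> (T1 -> T3) -> T1
all disciplines: ordered ✗ · linear ✗ · affine ✓ · relevant ✗ · unrestricted ✓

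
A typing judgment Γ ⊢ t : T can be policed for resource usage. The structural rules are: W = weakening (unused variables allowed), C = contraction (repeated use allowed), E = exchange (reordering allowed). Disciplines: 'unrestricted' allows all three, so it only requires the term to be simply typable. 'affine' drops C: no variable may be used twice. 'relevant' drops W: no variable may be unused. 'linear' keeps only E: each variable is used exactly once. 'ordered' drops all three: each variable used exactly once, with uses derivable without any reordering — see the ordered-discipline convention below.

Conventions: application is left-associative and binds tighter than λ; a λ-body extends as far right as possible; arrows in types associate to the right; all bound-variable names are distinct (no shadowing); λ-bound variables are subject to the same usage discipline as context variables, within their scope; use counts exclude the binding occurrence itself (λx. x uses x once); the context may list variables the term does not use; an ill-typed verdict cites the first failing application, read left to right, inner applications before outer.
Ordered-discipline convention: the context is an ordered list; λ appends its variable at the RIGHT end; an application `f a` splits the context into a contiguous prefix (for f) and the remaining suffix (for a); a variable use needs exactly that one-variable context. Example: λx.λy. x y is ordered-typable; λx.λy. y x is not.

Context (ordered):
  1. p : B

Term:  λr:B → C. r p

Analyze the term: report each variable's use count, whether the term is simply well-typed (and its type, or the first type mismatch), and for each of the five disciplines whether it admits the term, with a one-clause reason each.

counts: p=1, r (λ-bound)=1
uses in reading order: r, p
typing: ✓ — (B → C) → C
ordered: ✗ — use order r, p needs exchange
linear: ✓ — p, r: one use apiece
affine: ✓ — no duplicate uses among p, r
relevant: ✓ — at least one use each (p, r)
unrestricted: ✓ — well-typed at (B → C) → C; no restrictions here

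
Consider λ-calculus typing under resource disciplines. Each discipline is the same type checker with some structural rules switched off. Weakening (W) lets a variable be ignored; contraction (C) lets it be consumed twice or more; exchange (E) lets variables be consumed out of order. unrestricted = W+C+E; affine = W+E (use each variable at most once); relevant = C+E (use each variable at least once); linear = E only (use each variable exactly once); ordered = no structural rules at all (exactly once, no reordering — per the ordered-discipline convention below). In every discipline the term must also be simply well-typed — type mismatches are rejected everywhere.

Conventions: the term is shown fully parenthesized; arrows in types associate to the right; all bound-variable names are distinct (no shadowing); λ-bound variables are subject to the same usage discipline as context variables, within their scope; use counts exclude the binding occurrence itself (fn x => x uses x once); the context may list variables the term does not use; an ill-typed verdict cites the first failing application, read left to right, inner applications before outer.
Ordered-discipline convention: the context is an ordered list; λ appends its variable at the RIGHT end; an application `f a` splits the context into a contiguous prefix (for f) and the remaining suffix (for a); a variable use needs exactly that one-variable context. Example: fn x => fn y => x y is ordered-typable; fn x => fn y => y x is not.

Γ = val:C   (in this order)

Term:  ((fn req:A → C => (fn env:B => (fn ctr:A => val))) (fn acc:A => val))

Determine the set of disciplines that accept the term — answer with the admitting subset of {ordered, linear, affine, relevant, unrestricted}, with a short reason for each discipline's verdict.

admitted in: unrestricted
variable uses: val ×2; req (bound) ×0; env (bound) ×0; ctr (bound) ×0; acc (bound) ×0
order of uses: val, val
typing: well-typed at B → A → C
ordered: ✗, repeated use of val ×2; unused: req, env, ctr, acc — weakening required
linear: ✗, repeated use of val ×2; unused: req, env, ctr, acc — weakening required
affine: ✗, repeated use of val ×2
relevant: ✗, unused: req, env, ctr, acc — weakening required
unrestricted: ✓, well-typed at B → A → C; no restrictions here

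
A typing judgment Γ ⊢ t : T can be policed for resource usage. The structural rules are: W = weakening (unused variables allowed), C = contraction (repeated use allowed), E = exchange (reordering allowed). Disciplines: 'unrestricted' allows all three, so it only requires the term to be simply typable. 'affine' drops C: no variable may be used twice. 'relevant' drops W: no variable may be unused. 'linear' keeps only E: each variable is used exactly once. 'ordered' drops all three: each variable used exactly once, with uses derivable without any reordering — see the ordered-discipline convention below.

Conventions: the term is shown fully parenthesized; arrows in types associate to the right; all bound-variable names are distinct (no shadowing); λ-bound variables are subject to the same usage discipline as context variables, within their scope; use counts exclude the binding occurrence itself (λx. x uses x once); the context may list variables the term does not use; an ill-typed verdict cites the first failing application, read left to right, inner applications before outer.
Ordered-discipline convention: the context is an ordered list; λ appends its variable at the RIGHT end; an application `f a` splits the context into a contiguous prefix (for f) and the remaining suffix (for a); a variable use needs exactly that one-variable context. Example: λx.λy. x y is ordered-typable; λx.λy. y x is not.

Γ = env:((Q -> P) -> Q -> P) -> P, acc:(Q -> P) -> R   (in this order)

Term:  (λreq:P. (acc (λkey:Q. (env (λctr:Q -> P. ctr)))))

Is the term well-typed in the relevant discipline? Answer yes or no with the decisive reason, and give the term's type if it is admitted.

no — req, key left unused
use counts: env=1, acc=1, req [bound]=0, key [bound]=0, ctr [bound]=1
left-to-right use order: acc, env, ctr
typing: the term checks, with type P -> R
across the five disciplines: ordered ✗; linear ✗; affine ✓; relevant ✗; unrestricted ✓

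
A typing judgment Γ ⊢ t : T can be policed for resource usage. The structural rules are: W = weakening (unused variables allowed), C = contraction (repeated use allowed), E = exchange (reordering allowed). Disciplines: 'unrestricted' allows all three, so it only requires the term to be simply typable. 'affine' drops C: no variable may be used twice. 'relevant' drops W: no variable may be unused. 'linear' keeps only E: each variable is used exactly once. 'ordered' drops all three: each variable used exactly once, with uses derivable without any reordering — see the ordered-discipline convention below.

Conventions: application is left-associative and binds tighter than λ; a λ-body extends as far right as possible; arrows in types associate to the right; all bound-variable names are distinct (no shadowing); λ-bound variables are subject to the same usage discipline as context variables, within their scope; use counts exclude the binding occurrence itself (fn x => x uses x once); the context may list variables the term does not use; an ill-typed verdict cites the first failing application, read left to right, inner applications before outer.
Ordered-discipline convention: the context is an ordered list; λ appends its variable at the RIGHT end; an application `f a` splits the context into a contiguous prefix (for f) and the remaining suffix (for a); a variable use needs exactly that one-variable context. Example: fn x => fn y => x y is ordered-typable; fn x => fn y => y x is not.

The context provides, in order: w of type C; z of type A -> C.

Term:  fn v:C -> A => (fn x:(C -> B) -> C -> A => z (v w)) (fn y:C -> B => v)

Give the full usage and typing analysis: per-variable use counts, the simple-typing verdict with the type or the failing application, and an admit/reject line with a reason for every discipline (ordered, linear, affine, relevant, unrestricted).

usage: w ×1; z ×1; v (bound) ×2; x (bound) ×0; y (bound) ×0
left-to-right use order: z, v, w, v
typing: ✓ — (C -> A) -> C
ordered: ✗ — repeated use of v ×2; unused: x, y — weakening required
linear: ✗ — repeated use of v ×2; unused: x, y — weakening required
affine: ✗ — repeated use of v ×2
relevant: ✗ — unused: x, y — weakening required
unrestricted: ✓ — well-typed at (C -> A) -> C; no restrictions here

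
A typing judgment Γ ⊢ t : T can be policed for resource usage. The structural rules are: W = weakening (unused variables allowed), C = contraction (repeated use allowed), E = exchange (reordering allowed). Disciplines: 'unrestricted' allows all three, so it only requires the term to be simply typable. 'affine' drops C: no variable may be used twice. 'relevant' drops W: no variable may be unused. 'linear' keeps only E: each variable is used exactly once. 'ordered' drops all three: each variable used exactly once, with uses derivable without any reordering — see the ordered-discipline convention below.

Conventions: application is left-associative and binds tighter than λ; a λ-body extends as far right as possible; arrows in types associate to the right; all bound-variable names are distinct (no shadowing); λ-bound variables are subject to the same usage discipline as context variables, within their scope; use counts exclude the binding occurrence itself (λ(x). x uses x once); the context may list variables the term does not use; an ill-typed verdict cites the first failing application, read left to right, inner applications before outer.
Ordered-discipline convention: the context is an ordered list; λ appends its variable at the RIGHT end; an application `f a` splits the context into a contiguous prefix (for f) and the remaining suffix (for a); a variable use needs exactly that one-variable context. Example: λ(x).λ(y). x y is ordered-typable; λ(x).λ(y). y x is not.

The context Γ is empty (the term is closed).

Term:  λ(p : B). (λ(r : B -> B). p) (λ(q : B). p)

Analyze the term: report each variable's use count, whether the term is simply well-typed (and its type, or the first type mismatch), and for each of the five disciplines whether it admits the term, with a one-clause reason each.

counts: p [bound]: 2×; r [bound]: 0×; q [bound]: 0×
use order (left to right): p, p
typing: well-typed — term : B -> B
ordered: ✗, p ×2 used more than once (contraction); r, q never used (weakening)
linear: ✗, p ×2 used more than once (contraction); r, q never used (weakening)
affine: ✗, p ×2 used more than once (contraction)
relevant: ✗, r, q never used (weakening)
unrestricted: ✓, typability at B -> B is all that's needed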